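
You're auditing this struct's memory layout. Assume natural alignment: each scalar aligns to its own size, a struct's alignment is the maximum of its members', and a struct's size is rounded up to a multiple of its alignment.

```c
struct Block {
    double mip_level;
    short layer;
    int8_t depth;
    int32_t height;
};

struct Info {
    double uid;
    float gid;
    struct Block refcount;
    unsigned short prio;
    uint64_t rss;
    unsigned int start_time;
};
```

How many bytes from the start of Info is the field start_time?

Block: 0..8  mip_level  (8B, 8-aligned); 8..10  layer  (2B, 2-aligned); 10..11  depth  (1B, 1-aligned); 11..12  -- padding (1B); 12..16  height  (4B, 4-aligned); sizeof = 16, alignof = 8
0..8  uid  (8B, 8-aligned)
8..12  gid  (4B, 4-aligned)
12..16  -- padding (4B)
16..32  refcount  (16B, 8-aligned)
32..34  prio  (2B, 2-aligned)
34..40  -- padding (6B)
40..48  rss  (8B, 8-aligned)
48..52  start_time  (4B, 4-aligned)

48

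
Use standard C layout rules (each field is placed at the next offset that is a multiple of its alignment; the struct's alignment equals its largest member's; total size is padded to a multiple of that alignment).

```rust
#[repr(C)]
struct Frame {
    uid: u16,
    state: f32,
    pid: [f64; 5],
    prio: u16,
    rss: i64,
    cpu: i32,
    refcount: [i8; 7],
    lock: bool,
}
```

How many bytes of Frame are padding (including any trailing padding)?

12

@0: uid [2B, align 2] → 2
+2 pad (align 4)
@4: state [4B, align 4] → 8
@8: pid [40B, align 8] → 48
@48: prio [2B, align 2] → 50
+6 pad (align 8)
@56: rss [8B, align 8] → 64
@64: cpu [4B, align 4] → 68
@68: refcount [7B, align 1] → 75
@75: lock [1B, align 1] → 76
+4 tail pad (align 8)
size 80, align 8
data bytes 68, size 80 → padding 12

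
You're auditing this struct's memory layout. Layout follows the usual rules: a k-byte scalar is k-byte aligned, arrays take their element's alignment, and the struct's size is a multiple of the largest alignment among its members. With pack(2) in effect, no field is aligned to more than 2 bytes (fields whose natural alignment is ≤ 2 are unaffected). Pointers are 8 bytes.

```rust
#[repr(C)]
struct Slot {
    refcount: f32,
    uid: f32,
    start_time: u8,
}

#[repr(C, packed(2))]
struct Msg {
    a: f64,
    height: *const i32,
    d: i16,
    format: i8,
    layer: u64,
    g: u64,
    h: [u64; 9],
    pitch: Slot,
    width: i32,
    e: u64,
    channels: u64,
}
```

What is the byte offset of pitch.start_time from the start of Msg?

116

Slot: @0: refcount [4B, align 4] → 4; @4: uid [4B, align 4] → 8; @8: start_time [1B, align 1] → 9; +3 tail pad (align 4); size 12, align 4
@0: a [8B, align 2] → 8
@8: height [8B, align 2] → 16
@16: d [2B, align 2] → 18
@18: format [1B, align 1] → 19
+1 pad (align 2)
@20: layer [8B, align 2] → 28
@28: g [8B, align 2] → 36
@36: h [72B, align 2] → 108
@108: pitch [12B, align 2] → 120
within Slot: start_time at 8
108 + 8 = 116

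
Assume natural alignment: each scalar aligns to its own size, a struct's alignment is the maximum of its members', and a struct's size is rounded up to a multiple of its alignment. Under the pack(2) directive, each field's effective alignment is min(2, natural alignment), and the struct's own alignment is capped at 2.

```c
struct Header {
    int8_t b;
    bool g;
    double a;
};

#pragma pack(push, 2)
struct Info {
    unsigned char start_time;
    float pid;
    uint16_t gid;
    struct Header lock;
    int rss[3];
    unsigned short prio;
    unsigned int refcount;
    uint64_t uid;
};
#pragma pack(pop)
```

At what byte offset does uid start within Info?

42

Header: b at 0 (size 1, align 1) → ends 1; g at 1 (size 1, align 1) → ends 2; pad 6 to align 8 for a; a at 8 (size 8, align 8) → ends 16; total 16 bytes, alignment 8
start_time at 0 (size 1, align 1) → ends 1
pad 1 to align 2 for pid
pid at 2 (size 4, align 2) → ends 6
gid at 6 (size 2, align 2) → ends 8
lock at 8 (size 16, align 2) → ends 24
rss at 24 (size 12, align 2) → ends 36
prio at 36 (size 2, align 2) → ends 38
refcount at 38 (size 4, align 2) → ends 42
uid at 42 (size 8, align 2) → ends 50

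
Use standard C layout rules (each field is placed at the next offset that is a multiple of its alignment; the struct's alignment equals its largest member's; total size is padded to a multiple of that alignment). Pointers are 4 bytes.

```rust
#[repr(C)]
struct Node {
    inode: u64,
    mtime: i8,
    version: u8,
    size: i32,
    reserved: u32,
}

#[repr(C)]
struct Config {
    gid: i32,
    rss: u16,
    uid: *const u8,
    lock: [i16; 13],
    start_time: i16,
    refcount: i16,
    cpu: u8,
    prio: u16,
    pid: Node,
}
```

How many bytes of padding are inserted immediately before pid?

2

Node: 0..8  inode  (8B, 8-aligned); 8..9  mtime  (1B, 1-aligned); 9..10  version  (1B, 1-aligned); 10..12  -- padding (2B); 12..16  size  (4B, 4-aligned); 16..20  reserved  (4B, 4-aligned); 20..24  -- tail padding (4B); sizeof = 24, alignof = 8
0..4  gid  (4B, 4-aligned)
4..6  rss  (2B, 2-aligned)
6..8  -- padding (2B)
8..12  uid  (4B, 4-aligned)
12..38  lock  (26B, 2-aligned)
38..40  start_time  (2B, 2-aligned)
40..42  refcount  (2B, 2-aligned)
42..43  cpu  (1B, 1-aligned)
43..44  -- padding (1B)
44..46  prio  (2B, 2-aligned)
46..48  -- padding (2B)
48..72  pid  (24B, 8-aligned)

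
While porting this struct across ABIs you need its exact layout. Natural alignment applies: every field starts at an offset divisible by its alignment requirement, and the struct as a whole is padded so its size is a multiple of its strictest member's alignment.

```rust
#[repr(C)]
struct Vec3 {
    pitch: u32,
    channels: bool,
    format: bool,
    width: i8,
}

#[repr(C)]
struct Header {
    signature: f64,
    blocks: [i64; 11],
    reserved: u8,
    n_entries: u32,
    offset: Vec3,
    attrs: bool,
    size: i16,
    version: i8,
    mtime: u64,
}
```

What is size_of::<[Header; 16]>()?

2048

Vec3: 0..4  pitch  (4B, 4-aligned); 4..5  channels  (1B, 1-aligned); 5..6  format  (1B, 1-aligned); 6..7  width  (1B, 1-aligned); 7..8  -- tail padding (1B); sizeof = 8, alignof = 4
0..8  signature  (8B, 8-aligned)
8..96  blocks  (88B, 8-aligned)
96..97  reserved  (1B, 1-aligned)
97..100  -- padding (3B)
100..104  n_entries  (4B, 4-aligned)
104..112  offset  (8B, 4-aligned)
112..113  attrs  (1B, 1-aligned)
113..114  -- padding (1B)
114..116  size  (2B, 2-aligned)
116..117  version  (1B, 1-aligned)
117..120  -- padding (3B)
120..128  mtime  (8B, 8-aligned)
sizeof = 128, alignof = 8
array of 16: 16 × 128 = 2048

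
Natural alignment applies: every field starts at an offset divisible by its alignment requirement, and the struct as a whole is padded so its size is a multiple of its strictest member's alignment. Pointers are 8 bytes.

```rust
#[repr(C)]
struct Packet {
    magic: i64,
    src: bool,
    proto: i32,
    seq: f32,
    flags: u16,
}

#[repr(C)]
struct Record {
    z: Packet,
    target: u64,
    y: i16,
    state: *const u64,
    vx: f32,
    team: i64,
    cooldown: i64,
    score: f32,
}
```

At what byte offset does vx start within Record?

Packet: 0..8  magic  (8B, 8-aligned); 8..9  src  (1B, 1-aligned); 9..12  -- padding (3B); 12..16  proto  (4B, 4-aligned); 16..20  seq  (4B, 4-aligned); 20..22  flags  (2B, 2-aligned); 22..24  -- tail padding (2B); sizeof = 24, alignof = 8
0..24  z  (24B, 8-aligned)
24..32  target  (8B, 8-aligned)
32..34  y  (2B, 2-aligned)
34..40  -- padding (6B)
40..48  state  (8B, 8-aligned)
48..52  vx  (4B, 4-aligned)

48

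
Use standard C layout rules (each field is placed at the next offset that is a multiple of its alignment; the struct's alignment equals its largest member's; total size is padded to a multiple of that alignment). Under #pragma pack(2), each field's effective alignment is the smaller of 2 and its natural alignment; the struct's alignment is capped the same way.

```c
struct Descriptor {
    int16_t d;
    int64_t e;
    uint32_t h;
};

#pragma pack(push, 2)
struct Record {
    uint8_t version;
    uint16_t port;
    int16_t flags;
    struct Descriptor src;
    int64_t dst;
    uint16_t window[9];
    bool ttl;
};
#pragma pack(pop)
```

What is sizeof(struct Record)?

58

Descriptor: 0..2  d  (2B, 2-aligned); 2..8  -- padding (6B); 8..16  e  (8B, 8-aligned); 16..20  h  (4B, 4-aligned); 20..24  -- tail padding (4B); sizeof = 24, alignof = 8
0..1  version  (1B, 1-aligned)
1..2  -- padding (1B)
2..4  port  (2B, 2-aligned)
4..6  flags  (2B, 2-aligned)
6..30  src  (24B, 2-aligned)
30..38  dst  (8B, 2-aligned)
38..56  window  (18B, 2-aligned)
56..57  ttl  (1B, 1-aligned)
57..58  -- tail padding (1B)
sizeof = 58, alignof = 2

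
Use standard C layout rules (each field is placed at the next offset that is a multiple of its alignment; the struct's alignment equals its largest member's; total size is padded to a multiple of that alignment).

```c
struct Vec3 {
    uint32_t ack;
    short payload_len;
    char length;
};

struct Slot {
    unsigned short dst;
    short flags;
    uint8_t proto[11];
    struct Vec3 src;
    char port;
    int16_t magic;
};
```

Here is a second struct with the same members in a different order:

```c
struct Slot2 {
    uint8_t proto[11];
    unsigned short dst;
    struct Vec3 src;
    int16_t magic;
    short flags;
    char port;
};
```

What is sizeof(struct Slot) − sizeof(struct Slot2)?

Vec3: @0: ack [4B, align 4] → 4; @4: payload_len [2B, align 2] → 6; @6: length [1B, align 1] → 7; +1 tail pad (align 4); size 8, align 4
@0: dst [2B, align 2] → 2
@2: flags [2B, align 2] → 4
@4: proto [11B, align 1] → 15
+1 pad (align 4)
@16: src [8B, align 4] → 24
@24: port [1B, align 1] → 25
+1 pad (align 2)
@26: magic [2B, align 2] → 28
size 28, align 4
— Slot2 —
@0: proto [11B, align 1] → 11
+1 pad (align 2)
@12: dst [2B, align 2] → 14
+2 pad (align 4)
@16: src [8B, align 4] → 24
@24: magic [2B, align 2] → 26
@26: flags [2B, align 2] → 28
@28: port [1B, align 1] → 29
+3 tail pad (align 4)
size 32, align 4
28 − 32 = -4

-4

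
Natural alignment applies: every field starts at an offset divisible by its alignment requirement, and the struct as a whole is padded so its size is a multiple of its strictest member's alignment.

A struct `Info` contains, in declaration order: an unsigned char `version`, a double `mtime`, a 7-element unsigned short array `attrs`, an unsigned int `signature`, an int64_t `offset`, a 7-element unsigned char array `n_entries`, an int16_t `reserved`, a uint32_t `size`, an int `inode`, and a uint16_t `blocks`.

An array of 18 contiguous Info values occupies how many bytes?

1296

@0: version [1B, align 1] → 1
+7 pad (align 8)
@8: mtime [8B, align 8] → 16
@16: attrs [14B, align 2] → 30
+2 pad (align 4)
@32: signature [4B, align 4] → 36
+4 pad (align 8)
@40: offset [8B, align 8] → 48
@48: n_entries [7B, align 1] → 55
+1 pad (align 2)
@56: reserved [2B, align 2] → 58
+2 pad (align 4)
@60: size [4B, align 4] → 64
@64: inode [4B, align 4] → 68
@68: blocks [2B, align 2] → 70
+2 tail pad (align 8)
size 72, align 8
array of 18: 18 × 72 = 1296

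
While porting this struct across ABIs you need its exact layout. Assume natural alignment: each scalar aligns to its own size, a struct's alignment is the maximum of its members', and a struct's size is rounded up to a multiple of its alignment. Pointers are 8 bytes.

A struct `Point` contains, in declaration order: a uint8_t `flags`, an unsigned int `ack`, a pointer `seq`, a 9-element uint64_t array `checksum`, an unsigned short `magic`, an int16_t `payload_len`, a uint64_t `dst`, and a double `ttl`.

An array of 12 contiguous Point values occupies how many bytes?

@0: flags [1B, align 1] → 1
+3 pad (align 4)
@4: ack [4B, align 4] → 8
@8: seq [8B, align 8] → 16
@16: checksum [72B, align 8] → 88
@88: magic [2B, align 2] → 90
@90: payload_len [2B, align 2] → 92
+4 pad (align 8)
@96: dst [8B, align 8] → 104
@104: ttl [8B, align 8] → 112
size 112, align 8
array of 12: 12 × 112 = 1344

1344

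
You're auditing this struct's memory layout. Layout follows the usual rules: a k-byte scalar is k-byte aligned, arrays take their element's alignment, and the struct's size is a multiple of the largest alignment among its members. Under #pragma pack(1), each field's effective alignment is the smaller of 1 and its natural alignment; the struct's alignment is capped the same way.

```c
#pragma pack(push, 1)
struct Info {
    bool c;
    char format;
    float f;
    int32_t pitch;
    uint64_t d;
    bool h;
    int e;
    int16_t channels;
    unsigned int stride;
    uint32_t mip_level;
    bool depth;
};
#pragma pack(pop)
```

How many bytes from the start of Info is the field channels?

c at 0 (size 1, align 1) → ends 1
format at 1 (size 1, align 1) → ends 2
f at 2 (size 4, align 1) → ends 6
pitch at 6 (size 4, align 1) → ends 10
d at 10 (size 8, align 1) → ends 18
h at 18 (size 1, align 1) → ends 19
e at 19 (size 4, align 1) → ends 23
channels at 23 (size 2, align 1) → ends 25

23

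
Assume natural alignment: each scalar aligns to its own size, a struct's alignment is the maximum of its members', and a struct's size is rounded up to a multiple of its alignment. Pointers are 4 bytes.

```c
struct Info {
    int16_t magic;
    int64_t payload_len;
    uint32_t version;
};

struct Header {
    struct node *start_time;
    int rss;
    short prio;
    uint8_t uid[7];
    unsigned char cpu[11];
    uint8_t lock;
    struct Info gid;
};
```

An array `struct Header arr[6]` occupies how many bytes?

Info: @0: magic [2B, align 2] → 2; +6 pad (align 8); @8: payload_len [8B, align 8] → 16; @16: version [4B, align 4] → 20; +4 tail pad (align 8); size 24, align 8
@0: start_time [4B, align 4] → 4
@4: rss [4B, align 4] → 8
@8: prio [2B, align 2] → 10
@10: uid [7B, align 1] → 17
@17: cpu [11B, align 1] → 28
@28: lock [1B, align 1] → 29
+3 pad (align 8)
@32: gid [24B, align 8] → 56
size 56, align 8
array of 6: 6 × 56 = 336

336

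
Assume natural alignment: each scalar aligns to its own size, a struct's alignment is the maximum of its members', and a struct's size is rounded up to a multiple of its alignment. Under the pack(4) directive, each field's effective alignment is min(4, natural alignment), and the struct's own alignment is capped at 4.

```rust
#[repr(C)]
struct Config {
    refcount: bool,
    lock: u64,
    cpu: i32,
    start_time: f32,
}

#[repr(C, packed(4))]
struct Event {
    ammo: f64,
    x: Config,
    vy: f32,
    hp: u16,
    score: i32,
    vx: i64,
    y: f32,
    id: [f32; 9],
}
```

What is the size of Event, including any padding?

Config: 0..1  refcount  (1B, 1-aligned); 1..8  -- padding (7B); 8..16  lock  (8B, 8-aligned); 16..20  cpu  (4B, 4-aligned); 20..24  start_time  (4B, 4-aligned); sizeof = 24, alignof = 8
0..8  ammo  (8B, 4-aligned)
8..32  x  (24B, 4-aligned)
32..36  vy  (4B, 4-aligned)
36..38  hp  (2B, 2-aligned)
38..40  -- padding (2B)
40..44  score  (4B, 4-aligned)
44..52  vx  (8B, 4-aligned)
52..56  y  (4B, 4-aligned)
56..92  id  (36B, 4-aligned)
sizeof = 92, alignof = 4

92 bytes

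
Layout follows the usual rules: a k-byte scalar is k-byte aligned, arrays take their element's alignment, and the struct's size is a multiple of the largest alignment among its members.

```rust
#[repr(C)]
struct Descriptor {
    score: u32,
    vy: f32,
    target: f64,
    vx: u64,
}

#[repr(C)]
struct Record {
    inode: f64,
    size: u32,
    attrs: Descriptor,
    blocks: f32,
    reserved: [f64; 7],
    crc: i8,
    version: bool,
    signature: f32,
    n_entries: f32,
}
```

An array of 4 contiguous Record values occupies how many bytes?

480

Descriptor: score at 0 (size 4, align 4) → ends 4; vy at 4 (size 4, align 4) → ends 8; target at 8 (size 8, align 8) → ends 16; vx at 16 (size 8, align 8) → ends 24; total 24 bytes, alignment 8
inode at 0 (size 8, align 8) → ends 8
size at 8 (size 4, align 4) → ends 12
pad 4 to align 8 for attrs
attrs at 16 (size 24, align 8) → ends 40
blocks at 40 (size 4, align 4) → ends 44
pad 4 to align 8 for reserved
reserved at 48 (size 56, align 8) → ends 104
crc at 104 (size 1, align 1) → ends 105
version at 105 (size 1, align 1) → ends 106
pad 2 to align 4 for signature
signature at 108 (size 4, align 4) → ends 112
n_entries at 112 (size 4, align 4) → ends 116
tail pad 4 to reach multiple of 8
total 120 bytes, alignment 8
array of 4: 4 × 120 = 480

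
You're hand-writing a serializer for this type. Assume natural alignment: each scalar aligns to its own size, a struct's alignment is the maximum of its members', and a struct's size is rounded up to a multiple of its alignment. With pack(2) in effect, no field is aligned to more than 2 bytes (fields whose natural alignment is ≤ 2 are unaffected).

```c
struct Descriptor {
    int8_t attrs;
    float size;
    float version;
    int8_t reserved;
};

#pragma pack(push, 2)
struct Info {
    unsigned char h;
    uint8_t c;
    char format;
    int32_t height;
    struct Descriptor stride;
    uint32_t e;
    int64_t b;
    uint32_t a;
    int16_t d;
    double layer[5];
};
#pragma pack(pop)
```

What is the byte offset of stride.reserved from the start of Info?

20

Descriptor: attrs at 0 (size 1, align 1) → ends 1; pad 3 to align 4 for size; size at 4 (size 4, align 4) → ends 8; version at 8 (size 4, align 4) → ends 12; reserved at 12 (size 1, align 1) → ends 13; tail pad 3 to reach multiple of 4; total 16 bytes, alignment 4
h at 0 (size 1, align 1) → ends 1
c at 1 (size 1, align 1) → ends 2
format at 2 (size 1, align 1) → ends 3
pad 1 to align 2 for height
height at 4 (size 4, align 2) → ends 8
stride at 8 (size 16, align 2) → ends 24
within Descriptor: reserved at 12
8 + 12 = 20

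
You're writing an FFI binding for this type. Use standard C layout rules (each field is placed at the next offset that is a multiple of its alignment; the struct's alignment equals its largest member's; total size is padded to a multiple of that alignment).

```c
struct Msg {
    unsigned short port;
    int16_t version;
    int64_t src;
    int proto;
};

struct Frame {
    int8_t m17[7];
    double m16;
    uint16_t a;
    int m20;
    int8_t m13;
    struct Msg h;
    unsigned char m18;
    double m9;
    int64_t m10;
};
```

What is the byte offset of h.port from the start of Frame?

32

Msg: @0: port [2B, align 2] → 2; @2: version [2B, align 2] → 4; +4 pad (align 8); @8: src [8B, align 8] → 16; @16: proto [4B, align 4] → 20; +4 tail pad (align 8); size 24, align 8
@0: m17 [7B, align 1] → 7
+1 pad (align 8)
@8: m16 [8B, align 8] → 16
@16: a [2B, align 2] → 18
+2 pad (align 4)
@20: m20 [4B, align 4] → 24
@24: m13 [1B, align 1] → 25
+7 pad (align 8)
@32: h [24B, align 8] → 56
within Msg: port at 0
32 + 0 = 32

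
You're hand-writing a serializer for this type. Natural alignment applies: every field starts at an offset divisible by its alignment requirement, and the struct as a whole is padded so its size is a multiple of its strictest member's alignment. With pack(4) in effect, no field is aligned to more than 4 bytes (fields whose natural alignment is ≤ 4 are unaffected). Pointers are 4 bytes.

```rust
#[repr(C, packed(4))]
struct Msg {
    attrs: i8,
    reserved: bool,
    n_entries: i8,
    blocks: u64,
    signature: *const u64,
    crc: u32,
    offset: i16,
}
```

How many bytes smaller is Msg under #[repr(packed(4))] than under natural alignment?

natural layout:
  0..1  attrs  (1B, 1-aligned)
  1..2  reserved  (1B, 1-aligned)
  2..3  n_entries  (1B, 1-aligned)
  3..8  -- padding (5B)
  8..16  blocks  (8B, 8-aligned)
  16..20  signature  (4B, 4-aligned)
  20..24  crc  (4B, 4-aligned)
  24..26  offset  (2B, 2-aligned)
  26..32  -- tail padding (6B)
  sizeof = 32, alignof = 8
packed(4) layout:
  0..1  attrs  (1B, 1-aligned)
  1..2  reserved  (1B, 1-aligned)
  2..3  n_entries  (1B, 1-aligned)
  3..4  -- padding (1B)
  4..12  blocks  (8B, 4-aligned)
  12..16  signature  (4B, 4-aligned)
  16..20  crc  (4B, 4-aligned)
  20..22  offset  (2B, 2-aligned)
  22..24  -- tail padding (2B)
  sizeof = 24, alignof = 4
32 − 24 = 8

8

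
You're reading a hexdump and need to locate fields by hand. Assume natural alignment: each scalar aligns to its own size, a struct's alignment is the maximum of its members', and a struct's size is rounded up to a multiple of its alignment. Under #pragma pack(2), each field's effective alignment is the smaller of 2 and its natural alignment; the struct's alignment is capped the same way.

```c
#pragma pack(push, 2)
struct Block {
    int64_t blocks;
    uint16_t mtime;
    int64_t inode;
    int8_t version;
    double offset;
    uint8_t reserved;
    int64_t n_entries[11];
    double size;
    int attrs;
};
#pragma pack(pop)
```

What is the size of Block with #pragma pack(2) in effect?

130

0..8  blocks  (8B, 2-aligned)
8..10  mtime  (2B, 2-aligned)
10..18  inode  (8B, 2-aligned)
18..19  version  (1B, 1-aligned)
19..20  -- padding (1B)
20..28  offset  (8B, 2-aligned)
28..29  reserved  (1B, 1-aligned)
29..30  -- padding (1B)
30..118  n_entries  (88B, 2-aligned)
118..126  size  (8B, 2-aligned)
126..130  attrs  (4B, 2-aligned)
sizeof = 130, alignof = 2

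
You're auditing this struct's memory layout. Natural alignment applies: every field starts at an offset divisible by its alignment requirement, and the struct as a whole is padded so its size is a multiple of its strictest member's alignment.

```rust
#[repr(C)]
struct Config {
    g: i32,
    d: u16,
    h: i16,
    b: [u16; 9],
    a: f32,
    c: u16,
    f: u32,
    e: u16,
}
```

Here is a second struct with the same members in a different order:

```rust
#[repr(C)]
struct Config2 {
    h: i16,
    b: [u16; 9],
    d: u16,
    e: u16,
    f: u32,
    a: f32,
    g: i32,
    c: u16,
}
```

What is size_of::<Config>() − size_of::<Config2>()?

g at 0 (size 4, align 4) → ends 4
d at 4 (size 2, align 2) → ends 6
h at 6 (size 2, align 2) → ends 8
b at 8 (size 18, align 2) → ends 26
pad 2 to align 4 for a
a at 28 (size 4, align 4) → ends 32
c at 32 (size 2, align 2) → ends 34
pad 2 to align 4 for f
f at 36 (size 4, align 4) → ends 40
e at 40 (size 2, align 2) → ends 42
tail pad 2 to reach multiple of 4
total 44 bytes, alignment 4
— Config2 —
h at 0 (size 2, align 2) → ends 2
b at 2 (size 18, align 2) → ends 20
d at 20 (size 2, align 2) → ends 22
e at 22 (size 2, align 2) → ends 24
f at 24 (size 4, align 4) → ends 28
a at 28 (size 4, align 4) → ends 32
g at 32 (size 4, align 4) → ends 36
c at 36 (size 2, align 2) → ends 38
tail pad 2 to reach multiple of 4
total 40 bytes, alignment 4
44 − 40 = 4

4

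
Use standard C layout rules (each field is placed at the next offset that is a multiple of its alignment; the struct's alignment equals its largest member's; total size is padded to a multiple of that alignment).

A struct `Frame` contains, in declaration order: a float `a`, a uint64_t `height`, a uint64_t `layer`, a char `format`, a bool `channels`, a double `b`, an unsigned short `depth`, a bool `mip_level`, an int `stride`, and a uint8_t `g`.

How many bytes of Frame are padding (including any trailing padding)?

a at 0 (size 4, align 4) → ends 4
pad 4 to align 8 for height
height at 8 (size 8, align 8) → ends 16
layer at 16 (size 8, align 8) → ends 24
format at 24 (size 1, align 1) → ends 25
channels at 25 (size 1, align 1) → ends 26
pad 6 to align 8 for b
b at 32 (size 8, align 8) → ends 40
depth at 40 (size 2, align 2) → ends 42
mip_level at 42 (size 1, align 1) → ends 43
pad 1 to align 4 for stride
stride at 44 (size 4, align 4) → ends 48
g at 48 (size 1, align 1) → ends 49
tail pad 7 to reach multiple of 8
total 56 bytes, alignment 8
data bytes 38, size 56 → padding 18

18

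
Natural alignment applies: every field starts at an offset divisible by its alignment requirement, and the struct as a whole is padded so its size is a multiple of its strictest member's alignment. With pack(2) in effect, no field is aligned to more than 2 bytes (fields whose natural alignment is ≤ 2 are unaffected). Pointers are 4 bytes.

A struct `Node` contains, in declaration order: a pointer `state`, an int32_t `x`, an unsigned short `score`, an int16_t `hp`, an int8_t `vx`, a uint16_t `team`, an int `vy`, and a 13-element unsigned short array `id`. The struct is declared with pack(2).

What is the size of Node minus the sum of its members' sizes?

1

0..4  state  (4B, 2-aligned)
4..8  x  (4B, 2-aligned)
8..10  score  (2B, 2-aligned)
10..12  hp  (2B, 2-aligned)
12..13  vx  (1B, 1-aligned)
13..14  -- padding (1B)
14..16  team  (2B, 2-aligned)
16..20  vy  (4B, 2-aligned)
20..46  id  (26B, 2-aligned)
sizeof = 46, alignof = 2
data bytes 45, size 46 → padding 1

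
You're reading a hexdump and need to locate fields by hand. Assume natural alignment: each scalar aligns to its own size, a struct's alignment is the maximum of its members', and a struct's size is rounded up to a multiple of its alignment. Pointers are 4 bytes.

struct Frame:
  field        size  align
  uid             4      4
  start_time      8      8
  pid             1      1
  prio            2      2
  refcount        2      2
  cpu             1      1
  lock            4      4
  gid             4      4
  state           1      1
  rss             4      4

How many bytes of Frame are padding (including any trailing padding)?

@0: uid [4B, align 4] → 4
+4 pad (align 8)
@8: start_time [8B, align 8] → 16
@16: pid [1B, align 1] → 17
+1 pad (align 2)
@18: prio [2B, align 2] → 20
@20: refcount [2B, align 2] → 22
@22: cpu [1B, align 1] → 23
+1 pad (align 4)
@24: lock [4B, align 4] → 28
@28: gid [4B, align 4] → 32
@32: state [1B, align 1] → 33
+3 pad (align 4)
@36: rss [4B, align 4] → 40
size 40, align 8
data bytes 31, size 40 → padding 9

9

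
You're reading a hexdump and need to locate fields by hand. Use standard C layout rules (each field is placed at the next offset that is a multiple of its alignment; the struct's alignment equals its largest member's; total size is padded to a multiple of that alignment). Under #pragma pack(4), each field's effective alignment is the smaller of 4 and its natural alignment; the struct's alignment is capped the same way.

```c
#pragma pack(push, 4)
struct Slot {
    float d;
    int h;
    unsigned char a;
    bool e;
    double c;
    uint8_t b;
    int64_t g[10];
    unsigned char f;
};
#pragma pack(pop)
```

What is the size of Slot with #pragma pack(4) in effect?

d at 0 (size 4, align 4) → ends 4
h at 4 (size 4, align 4) → ends 8
a at 8 (size 1, align 1) → ends 9
e at 9 (size 1, align 1) → ends 10
pad 2 to align 4 for c
c at 12 (size 8, align 4) → ends 20
b at 20 (size 1, align 1) → ends 21
pad 3 to align 4 for g
g at 24 (size 80, align 4) → ends 104
f at 104 (size 1, align 1) → ends 105
tail pad 3 to reach multiple of 4
total 108 bytes, alignment 4

108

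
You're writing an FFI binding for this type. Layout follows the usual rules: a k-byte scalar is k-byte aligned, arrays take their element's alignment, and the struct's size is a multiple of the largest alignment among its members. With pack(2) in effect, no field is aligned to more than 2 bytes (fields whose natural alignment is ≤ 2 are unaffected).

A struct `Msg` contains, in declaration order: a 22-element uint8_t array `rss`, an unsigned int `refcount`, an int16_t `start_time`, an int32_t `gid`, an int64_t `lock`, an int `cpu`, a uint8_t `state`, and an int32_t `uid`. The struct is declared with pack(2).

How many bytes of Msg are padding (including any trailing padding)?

@0: rss [22B, align 1] → 22
@22: refcount [4B, align 2] → 26
@26: start_time [2B, align 2] → 28
@28: gid [4B, align 2] → 32
@32: lock [8B, align 2] → 40
@40: cpu [4B, align 2] → 44
@44: state [1B, align 1] → 45
+1 pad (align 2)
@46: uid [4B, align 2] → 50
size 50, align 2
data bytes 49, size 50 → padding 1

1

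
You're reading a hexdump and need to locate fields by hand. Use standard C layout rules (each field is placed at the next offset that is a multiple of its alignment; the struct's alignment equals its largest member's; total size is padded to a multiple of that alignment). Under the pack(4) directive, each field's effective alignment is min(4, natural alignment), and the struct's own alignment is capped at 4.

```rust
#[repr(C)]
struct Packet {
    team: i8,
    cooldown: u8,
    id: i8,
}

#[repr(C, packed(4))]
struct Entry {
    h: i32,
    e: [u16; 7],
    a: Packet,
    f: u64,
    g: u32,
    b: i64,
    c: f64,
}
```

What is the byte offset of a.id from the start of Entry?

20

Packet: @0: team [1B, align 1] → 1; @1: cooldown [1B, align 1] → 2; @2: id [1B, align 1] → 3; size 3, align 1
@0: h [4B, align 4] → 4
@4: e [14B, align 2] → 18
@18: a [3B, align 1] → 21
within Packet: id at 2
18 + 2 = 20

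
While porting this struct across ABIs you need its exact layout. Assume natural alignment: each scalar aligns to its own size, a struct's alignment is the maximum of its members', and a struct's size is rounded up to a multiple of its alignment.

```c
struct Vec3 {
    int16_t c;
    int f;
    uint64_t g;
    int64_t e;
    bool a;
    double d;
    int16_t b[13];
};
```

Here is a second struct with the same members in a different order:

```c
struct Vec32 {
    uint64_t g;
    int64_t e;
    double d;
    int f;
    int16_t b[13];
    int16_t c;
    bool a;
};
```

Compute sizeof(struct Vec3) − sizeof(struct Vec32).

c at 0 (size 2, align 2) → ends 2
pad 2 to align 4 for f
f at 4 (size 4, align 4) → ends 8
g at 8 (size 8, align 8) → ends 16
e at 16 (size 8, align 8) → ends 24
a at 24 (size 1, align 1) → ends 25
pad 7 to align 8 for d
d at 32 (size 8, align 8) → ends 40
b at 40 (size 26, align 2) → ends 66
tail pad 6 to reach multiple of 8
total 72 bytes, alignment 8
— Vec32 —
g at 0 (size 8, align 8) → ends 8
e at 8 (size 8, align 8) → ends 16
d at 16 (size 8, align 8) → ends 24
f at 24 (size 4, align 4) → ends 28
b at 28 (size 26, align 2) → ends 54
c at 54 (size 2, align 2) → ends 56
a at 56 (size 1, align 1) → ends 57
tail pad 7 to reach multiple of 8
total 64 bytes, alignment 8
72 − 64 = 8

8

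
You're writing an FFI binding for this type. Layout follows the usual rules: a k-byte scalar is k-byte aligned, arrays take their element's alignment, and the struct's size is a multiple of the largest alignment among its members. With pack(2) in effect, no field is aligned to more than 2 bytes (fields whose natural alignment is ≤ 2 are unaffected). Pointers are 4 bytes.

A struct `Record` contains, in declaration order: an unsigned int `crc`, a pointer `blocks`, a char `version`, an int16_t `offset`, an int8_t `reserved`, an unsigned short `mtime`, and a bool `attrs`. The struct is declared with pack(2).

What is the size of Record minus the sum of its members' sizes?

3

@0: crc [4B, align 2] → 4
@4: blocks [4B, align 2] → 8
@8: version [1B, align 1] → 9
+1 pad (align 2)
@10: offset [2B, align 2] → 12
@12: reserved [1B, align 1] → 13
+1 pad (align 2)
@14: mtime [2B, align 2] → 16
@16: attrs [1B, align 1] → 17
+1 tail pad (align 2)
size 18, align 2
data bytes 15, size 18 → padding 3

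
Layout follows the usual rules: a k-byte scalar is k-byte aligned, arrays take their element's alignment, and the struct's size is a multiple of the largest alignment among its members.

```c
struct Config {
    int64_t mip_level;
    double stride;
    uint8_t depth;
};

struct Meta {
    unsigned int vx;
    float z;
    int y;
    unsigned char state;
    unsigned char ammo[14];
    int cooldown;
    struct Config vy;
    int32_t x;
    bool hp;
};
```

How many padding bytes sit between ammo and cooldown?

1

Config: @0: mip_level [8B, align 8] → 8; @8: stride [8B, align 8] → 16; @16: depth [1B, align 1] → 17; +7 tail pad (align 8); size 24, align 8
@0: vx [4B, align 4] → 4
@4: z [4B, align 4] → 8
@8: y [4B, align 4] → 12
@12: state [1B, align 1] → 13
@13: ammo [14B, align 1] → 27
+1 pad (align 4)
@28: cooldown [4B, align 4] → 32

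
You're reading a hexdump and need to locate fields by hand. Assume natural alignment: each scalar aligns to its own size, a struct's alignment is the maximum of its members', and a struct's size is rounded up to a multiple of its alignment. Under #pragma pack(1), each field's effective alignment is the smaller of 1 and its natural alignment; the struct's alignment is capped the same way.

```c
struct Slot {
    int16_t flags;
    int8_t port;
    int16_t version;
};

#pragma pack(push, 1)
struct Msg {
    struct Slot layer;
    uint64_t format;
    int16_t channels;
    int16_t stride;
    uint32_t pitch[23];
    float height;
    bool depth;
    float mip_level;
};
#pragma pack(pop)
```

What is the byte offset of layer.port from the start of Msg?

Slot: @0: flags [2B, align 2] → 2; @2: port [1B, align 1] → 3; +1 pad (align 2); @4: version [2B, align 2] → 6; size 6, align 2
@0: layer [6B, align 1] → 6
within Slot: port at 2
0 + 2 = 2

2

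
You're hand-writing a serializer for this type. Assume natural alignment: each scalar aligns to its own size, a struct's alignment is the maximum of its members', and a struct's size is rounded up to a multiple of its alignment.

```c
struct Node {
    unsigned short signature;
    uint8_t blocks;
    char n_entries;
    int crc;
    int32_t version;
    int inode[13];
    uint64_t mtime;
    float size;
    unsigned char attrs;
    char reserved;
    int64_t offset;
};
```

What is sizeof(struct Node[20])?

1760

signature at 0 (size 2, align 2) → ends 2
blocks at 2 (size 1, align 1) → ends 3
n_entries at 3 (size 1, align 1) → ends 4
crc at 4 (size 4, align 4) → ends 8
version at 8 (size 4, align 4) → ends 12
inode at 12 (size 52, align 4) → ends 64
mtime at 64 (size 8, align 8) → ends 72
size at 72 (size 4, align 4) → ends 76
attrs at 76 (size 1, align 1) → ends 77
reserved at 77 (size 1, align 1) → ends 78
pad 2 to align 8 for offset
offset at 80 (size 8, align 8) → ends 88
total 88 bytes, alignment 8
array of 20: 20 × 88 = 1760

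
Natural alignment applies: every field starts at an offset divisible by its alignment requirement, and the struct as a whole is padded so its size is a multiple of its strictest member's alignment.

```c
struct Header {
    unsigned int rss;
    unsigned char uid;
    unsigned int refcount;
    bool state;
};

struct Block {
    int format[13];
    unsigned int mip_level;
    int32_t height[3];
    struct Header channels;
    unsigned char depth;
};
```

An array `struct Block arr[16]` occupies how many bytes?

Header: @0: rss [4B, align 4] → 4; @4: uid [1B, align 1] → 5; +3 pad (align 4); @8: refcount [4B, align 4] → 12; @12: state [1B, align 1] → 13; +3 tail pad (align 4); size 16, align 4
@0: format [52B, align 4] → 52
@52: mip_level [4B, align 4] → 56
@56: height [12B, align 4] → 68
@68: channels [16B, align 4] → 84
@84: depth [1B, align 1] → 85
+3 tail pad (align 4)
size 88, align 4
array of 16: 16 × 88 = 1408

1408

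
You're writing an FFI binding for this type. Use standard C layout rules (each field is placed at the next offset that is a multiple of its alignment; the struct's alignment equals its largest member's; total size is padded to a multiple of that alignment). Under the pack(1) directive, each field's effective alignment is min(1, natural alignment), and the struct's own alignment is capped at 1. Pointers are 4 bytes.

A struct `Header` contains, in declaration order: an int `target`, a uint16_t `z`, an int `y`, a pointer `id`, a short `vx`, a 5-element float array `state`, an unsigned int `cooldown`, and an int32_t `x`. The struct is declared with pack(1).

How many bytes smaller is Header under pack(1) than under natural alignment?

4

natural layout:
  0..4  target  (4B, 4-aligned)
  4..6  z  (2B, 2-aligned)
  6..8  -- padding (2B)
  8..12  y  (4B, 4-aligned)
  12..16  id  (4B, 4-aligned)
  16..18  vx  (2B, 2-aligned)
  18..20  -- padding (2B)
  20..40  state  (20B, 4-aligned)
  40..44  cooldown  (4B, 4-aligned)
  44..48  x  (4B, 4-aligned)
  sizeof = 48, alignof = 4
packed(1) layout:
  0..4  target  (4B, 1-aligned)
  4..6  z  (2B, 1-aligned)
  6..10  y  (4B, 1-aligned)
  10..14  id  (4B, 1-aligned)
  14..16  vx  (2B, 1-aligned)
  16..36  state  (20B, 1-aligned)
  36..40  cooldown  (4B, 1-aligned)
  40..44  x  (4B, 1-aligned)
  sizeof = 44, alignof = 1
48 − 44 = 4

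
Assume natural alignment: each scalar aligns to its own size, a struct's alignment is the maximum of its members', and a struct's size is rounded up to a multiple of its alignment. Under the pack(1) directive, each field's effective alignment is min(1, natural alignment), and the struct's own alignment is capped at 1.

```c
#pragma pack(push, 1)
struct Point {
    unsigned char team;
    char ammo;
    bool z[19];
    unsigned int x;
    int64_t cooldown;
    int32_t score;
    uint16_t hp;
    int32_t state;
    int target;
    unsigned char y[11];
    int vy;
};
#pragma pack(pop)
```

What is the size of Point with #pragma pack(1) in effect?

@0: team [1B, align 1] → 1
@1: ammo [1B, align 1] → 2
@2: z [19B, align 1] → 21
@21: x [4B, align 1] → 25
@25: cooldown [8B, align 1] → 33
@33: score [4B, align 1] → 37
@37: hp [2B, align 1] → 39
@39: state [4B, align 1] → 43
@43: target [4B, align 1] → 47
@47: y [11B, align 1] → 58
@58: vy [4B, align 1] → 62
size 62, align 1

62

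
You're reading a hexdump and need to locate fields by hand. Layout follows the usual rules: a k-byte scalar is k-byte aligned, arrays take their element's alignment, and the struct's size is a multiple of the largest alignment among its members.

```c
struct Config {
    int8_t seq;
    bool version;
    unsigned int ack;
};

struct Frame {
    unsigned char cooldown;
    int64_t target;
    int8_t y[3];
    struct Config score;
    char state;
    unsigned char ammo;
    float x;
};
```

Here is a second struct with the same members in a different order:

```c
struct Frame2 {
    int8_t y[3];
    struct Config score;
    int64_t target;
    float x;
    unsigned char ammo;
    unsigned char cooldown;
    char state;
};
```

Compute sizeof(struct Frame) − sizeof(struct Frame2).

8

Config: seq at 0 (size 1, align 1) → ends 1; version at 1 (size 1, align 1) → ends 2; pad 2 to align 4 for ack; ack at 4 (size 4, align 4) → ends 8; total 8 bytes, alignment 4
cooldown at 0 (size 1, align 1) → ends 1
pad 7 to align 8 for target
target at 8 (size 8, align 8) → ends 16
y at 16 (size 3, align 1) → ends 19
pad 1 to align 4 for score
score at 20 (size 8, align 4) → ends 28
state at 28 (size 1, align 1) → ends 29
ammo at 29 (size 1, align 1) → ends 30
pad 2 to align 4 for x
x at 32 (size 4, align 4) → ends 36
tail pad 4 to reach multiple of 8
total 40 bytes, alignment 8
— Frame2 —
y at 0 (size 3, align 1) → ends 3
pad 1 to align 4 for score
score at 4 (size 8, align 4) → ends 12
pad 4 to align 8 for target
target at 16 (size 8, align 8) → ends 24
x at 24 (size 4, align 4) → ends 28
ammo at 28 (size 1, align 1) → ends 29
cooldown at 29 (size 1, align 1) → ends 30
state at 30 (size 1, align 1) → ends 31
tail pad 1 to reach multiple of 8
total 32 bytes, alignment 8
40 − 32 = 8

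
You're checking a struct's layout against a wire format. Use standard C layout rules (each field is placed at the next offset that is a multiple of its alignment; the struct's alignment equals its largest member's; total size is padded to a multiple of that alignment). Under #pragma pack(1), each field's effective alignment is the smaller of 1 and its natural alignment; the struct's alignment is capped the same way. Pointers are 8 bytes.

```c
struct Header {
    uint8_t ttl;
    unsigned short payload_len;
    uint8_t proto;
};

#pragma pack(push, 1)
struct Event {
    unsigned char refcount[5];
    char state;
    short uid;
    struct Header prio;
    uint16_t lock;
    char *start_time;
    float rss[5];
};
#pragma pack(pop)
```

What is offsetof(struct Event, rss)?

24

Header: @0: ttl [1B, align 1] → 1; +1 pad (align 2); @2: payload_len [2B, align 2] → 4; @4: proto [1B, align 1] → 5; +1 tail pad (align 2); size 6, align 2
@0: refcount [5B, align 1] → 5
@5: state [1B, align 1] → 6
@6: uid [2B, align 1] → 8
@8: prio [6B, align 1] → 14
@14: lock [2B, align 1] → 16
@16: start_time [8B, align 1] → 24
@24: rss [20B, align 1] → 44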